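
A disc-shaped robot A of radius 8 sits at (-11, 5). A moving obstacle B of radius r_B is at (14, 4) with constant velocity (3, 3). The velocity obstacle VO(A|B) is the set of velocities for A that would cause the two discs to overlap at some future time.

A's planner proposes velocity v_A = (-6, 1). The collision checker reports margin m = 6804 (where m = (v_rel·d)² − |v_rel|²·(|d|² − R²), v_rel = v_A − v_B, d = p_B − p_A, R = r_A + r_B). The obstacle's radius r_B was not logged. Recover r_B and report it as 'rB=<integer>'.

m = 6804
d = (25, -1);  v_rel = (-9, -2),  |v_rel|² = 85
v_rel×d = (-9)·(-1) − (-2)·(25) = 59
since m = R²·85 − 59²:  R² = (3481 + 6804) / 85 = 121
R = √121 = 11  ⇒  r_B = 11 − 8 = 3

rB=3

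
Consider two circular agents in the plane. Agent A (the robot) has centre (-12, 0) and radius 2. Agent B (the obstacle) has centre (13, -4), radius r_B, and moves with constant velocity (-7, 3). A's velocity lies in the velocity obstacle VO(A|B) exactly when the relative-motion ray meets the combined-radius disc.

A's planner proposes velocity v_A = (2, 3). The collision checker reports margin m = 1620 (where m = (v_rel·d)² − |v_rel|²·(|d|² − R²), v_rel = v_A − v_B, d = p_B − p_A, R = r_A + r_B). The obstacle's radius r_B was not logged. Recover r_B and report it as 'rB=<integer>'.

m = 1620
d = (25, -4);  v_rel = (9, 0),  |v_rel|² = 81
v_rel×d = (9)·(-4) − (0)·(25) = -36
since m = R²·81 − (-36)²:  R² = (1296 + 1620) / 81 = 36
R = √36 = 6  ⇒  r_B = 6 − 2 = 4

rB=4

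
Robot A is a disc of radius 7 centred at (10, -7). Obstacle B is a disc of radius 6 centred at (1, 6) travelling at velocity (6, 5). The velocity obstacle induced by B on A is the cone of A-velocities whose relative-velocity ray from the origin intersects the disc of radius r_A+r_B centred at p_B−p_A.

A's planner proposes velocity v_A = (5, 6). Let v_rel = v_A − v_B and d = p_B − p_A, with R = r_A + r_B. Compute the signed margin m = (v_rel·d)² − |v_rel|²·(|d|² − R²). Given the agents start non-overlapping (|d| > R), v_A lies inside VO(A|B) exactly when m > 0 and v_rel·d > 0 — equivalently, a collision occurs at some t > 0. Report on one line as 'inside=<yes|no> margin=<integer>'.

d = (-9, 13),  |d|² = 250;  R = 7+6 = 13,  c = 250−13² = 81
v_rel = (-1, 1),  |v_rel|² = 2;  v_rel·d = (-1)·(-9) + (1)·(13) = 22
2·t² − 44·t + 81 = 0  ⇒  m = 22² − 2·81 = 322
m = 322 > 0,  v_rel·d = 22 > 0  ⇒  inside

inside=yes margin=322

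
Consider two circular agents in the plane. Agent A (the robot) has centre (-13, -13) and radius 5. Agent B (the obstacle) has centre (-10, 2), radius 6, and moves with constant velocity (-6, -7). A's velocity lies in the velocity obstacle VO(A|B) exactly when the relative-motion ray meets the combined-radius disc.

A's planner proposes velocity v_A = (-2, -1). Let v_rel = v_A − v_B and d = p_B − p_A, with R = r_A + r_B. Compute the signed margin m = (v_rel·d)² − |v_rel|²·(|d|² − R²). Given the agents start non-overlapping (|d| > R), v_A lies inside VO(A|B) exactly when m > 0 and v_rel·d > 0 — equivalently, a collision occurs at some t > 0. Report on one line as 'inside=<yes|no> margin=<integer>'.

d = (3, 15),  |d|² = 234;  R = 5+6 = 11,  c = 234−11² = 113
v_rel = (4, 6),  |v_rel|² = 52;  v_rel·d = (4)·(3) + (6)·(15) = 102
52·t² − 204·t + 113 = 0  ⇒  m = 102² − 52·113 = 4528
m = 4528 > 0,  v_rel·d = 102 > 0  ⇒  inside

inside=yes margin=4528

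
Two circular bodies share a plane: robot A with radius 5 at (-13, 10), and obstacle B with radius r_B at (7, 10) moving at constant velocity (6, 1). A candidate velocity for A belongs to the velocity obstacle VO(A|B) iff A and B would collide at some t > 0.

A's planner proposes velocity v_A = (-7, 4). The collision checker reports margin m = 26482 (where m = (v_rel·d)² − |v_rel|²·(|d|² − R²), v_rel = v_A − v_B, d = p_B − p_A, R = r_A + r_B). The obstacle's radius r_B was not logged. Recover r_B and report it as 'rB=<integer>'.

m = 26482
d = (20, 0);  v_rel = (-13, 3),  |v_rel|² = 178
v_rel×d = (-13)·(0) − (3)·(20) = -60
since m = R²·178 − (-60)²:  R² = (3600 + 26482) / 178 = 169
R = √169 = 13  ⇒  r_B = 13 − 5 = 8

rB=8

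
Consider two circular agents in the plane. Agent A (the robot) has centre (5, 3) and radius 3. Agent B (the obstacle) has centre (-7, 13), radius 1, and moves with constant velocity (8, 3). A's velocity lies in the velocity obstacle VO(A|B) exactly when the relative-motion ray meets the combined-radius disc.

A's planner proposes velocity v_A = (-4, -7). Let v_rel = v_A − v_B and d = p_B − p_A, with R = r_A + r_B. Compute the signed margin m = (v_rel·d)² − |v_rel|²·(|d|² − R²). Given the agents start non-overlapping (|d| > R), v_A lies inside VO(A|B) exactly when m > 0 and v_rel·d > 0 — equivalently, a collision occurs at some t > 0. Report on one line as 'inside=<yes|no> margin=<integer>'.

d = (-12, 10),  |d|² = 244;  R = 3+1 = 4,  c = 244−4² = 228
v_rel = (-12, -10),  |v_rel|² = 244;  v_rel·d = (-12)·(-12) + (-10)·(10) = 44
244·t² − 88·t + 228 = 0  ⇒  m = 44² − 244·228 = -53696
m = -53696 < 0,  v_rel·d = 44 > 0  ⇒  outside

inside=no margin=-53696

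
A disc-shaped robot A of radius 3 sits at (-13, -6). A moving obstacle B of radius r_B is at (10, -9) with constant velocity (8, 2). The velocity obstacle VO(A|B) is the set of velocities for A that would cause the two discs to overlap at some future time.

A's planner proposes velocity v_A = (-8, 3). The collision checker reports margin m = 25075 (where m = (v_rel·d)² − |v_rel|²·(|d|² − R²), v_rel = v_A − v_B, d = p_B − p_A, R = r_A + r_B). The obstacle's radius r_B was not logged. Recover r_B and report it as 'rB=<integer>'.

m = 25075
d = (23, -3);  v_rel = (-16, 1),  |v_rel|² = 257
v_rel×d = (-16)·(-3) − (1)·(23) = 25
since m = R²·257 − 25²:  R² = (625 + 25075) / 257 = 100
R = √100 = 10  ⇒  r_B = 10 − 3 = 7

rB=7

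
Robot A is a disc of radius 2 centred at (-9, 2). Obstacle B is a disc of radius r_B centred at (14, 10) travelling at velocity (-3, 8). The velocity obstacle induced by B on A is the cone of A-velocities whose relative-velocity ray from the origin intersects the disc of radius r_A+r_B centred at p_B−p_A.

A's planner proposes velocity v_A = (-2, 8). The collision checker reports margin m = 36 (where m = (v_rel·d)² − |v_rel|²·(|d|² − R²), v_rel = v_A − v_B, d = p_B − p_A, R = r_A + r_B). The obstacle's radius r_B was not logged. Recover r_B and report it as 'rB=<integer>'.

m = 36
d = (23, 8);  v_rel = (1, 0),  |v_rel|² = 1
v_rel×d = (1)·(8) − (0)·(23) = 8
since m = R²·1 − 8²:  R² = (64 + 36) / 1 = 100
R = √100 = 10  ⇒  r_B = 10 − 2 = 8

rB=8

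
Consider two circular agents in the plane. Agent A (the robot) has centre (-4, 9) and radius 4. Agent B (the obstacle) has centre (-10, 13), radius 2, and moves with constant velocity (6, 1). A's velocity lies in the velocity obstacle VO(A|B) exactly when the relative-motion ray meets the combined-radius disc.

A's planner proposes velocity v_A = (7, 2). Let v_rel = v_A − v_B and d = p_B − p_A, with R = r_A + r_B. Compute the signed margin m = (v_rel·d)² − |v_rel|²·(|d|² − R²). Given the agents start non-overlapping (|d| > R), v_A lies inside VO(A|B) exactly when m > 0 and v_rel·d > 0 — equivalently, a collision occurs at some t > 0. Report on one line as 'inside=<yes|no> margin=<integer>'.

d = (-6, 4),  |d|² = 52;  R = 4+2 = 6,  c = 52−6² = 16
v_rel = (1, 1),  |v_rel|² = 2;  v_rel·d = (1)·(-6) + (1)·(4) = -2
2·t² + 4·t + 16 = 0  ⇒  m = (-2)² − 2·16 = -28
m = -28 < 0,  v_rel·d = -2 < 0  ⇒  outside

inside=no margin=-28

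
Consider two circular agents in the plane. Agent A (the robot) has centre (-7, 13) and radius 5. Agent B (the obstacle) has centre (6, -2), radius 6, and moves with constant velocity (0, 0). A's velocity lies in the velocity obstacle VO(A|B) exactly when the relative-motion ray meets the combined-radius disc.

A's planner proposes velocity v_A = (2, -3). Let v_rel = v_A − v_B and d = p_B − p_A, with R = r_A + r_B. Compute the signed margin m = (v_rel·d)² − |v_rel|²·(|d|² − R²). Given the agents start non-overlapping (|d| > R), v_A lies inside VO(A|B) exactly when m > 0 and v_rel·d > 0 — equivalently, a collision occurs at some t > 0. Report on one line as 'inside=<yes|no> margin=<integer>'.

d = (13, -15),  |d|² = 394;  R = 5+6 = 11,  c = 394−11² = 273
v_rel = (2, -3),  |v_rel|² = 13;  v_rel·d = (2)·(13) + (-3)·(-15) = 71
13·t² − 142·t + 273 = 0  ⇒  m = 71² − 13·273 = 1492
m = 1492 > 0,  v_rel·d = 71 > 0  ⇒  inside

inside=yes margin=1492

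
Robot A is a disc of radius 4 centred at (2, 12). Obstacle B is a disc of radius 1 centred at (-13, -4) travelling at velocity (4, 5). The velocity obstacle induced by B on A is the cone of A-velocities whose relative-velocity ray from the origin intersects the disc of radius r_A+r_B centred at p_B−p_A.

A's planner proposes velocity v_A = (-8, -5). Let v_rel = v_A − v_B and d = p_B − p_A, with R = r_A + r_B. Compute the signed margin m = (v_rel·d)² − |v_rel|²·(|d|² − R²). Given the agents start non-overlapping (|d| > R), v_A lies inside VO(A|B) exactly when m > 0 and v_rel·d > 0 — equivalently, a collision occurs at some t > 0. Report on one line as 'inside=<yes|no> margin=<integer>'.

d = (-15, -16),  |d|² = 481;  R = 4+1 = 5,  c = 481−5² = 456
v_rel = (-12, -10),  |v_rel|² = 244;  v_rel·d = (-12)·(-15) + (-10)·(-16) = 340
244·t² − 680·t + 456 = 0  ⇒  m = 340² − 244·456 = 4336
m = 4336 > 0,  v_rel·d = 340 > 0  ⇒  inside

inside=yes margin=4336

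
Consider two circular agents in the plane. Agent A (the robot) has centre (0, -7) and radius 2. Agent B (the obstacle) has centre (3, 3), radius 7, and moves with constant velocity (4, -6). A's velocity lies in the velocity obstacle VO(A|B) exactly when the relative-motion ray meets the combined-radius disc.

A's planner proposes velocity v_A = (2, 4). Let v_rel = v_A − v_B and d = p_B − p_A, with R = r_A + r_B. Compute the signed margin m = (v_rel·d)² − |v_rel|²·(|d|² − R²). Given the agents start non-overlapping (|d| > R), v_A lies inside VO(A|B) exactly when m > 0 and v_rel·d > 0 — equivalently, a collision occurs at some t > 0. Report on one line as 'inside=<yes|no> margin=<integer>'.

d = (3, 10),  |d|² = 109;  R = 2+7 = 9,  c = 109−9² = 28
v_rel = (-2, 10),  |v_rel|² = 104;  v_rel·d = (-2)·(3) + (10)·(10) = 94
104·t² − 188·t + 28 = 0  ⇒  m = 94² − 104·28 = 5924
m = 5924 > 0,  v_rel·d = 94 > 0  ⇒  inside

inside=yes margin=5924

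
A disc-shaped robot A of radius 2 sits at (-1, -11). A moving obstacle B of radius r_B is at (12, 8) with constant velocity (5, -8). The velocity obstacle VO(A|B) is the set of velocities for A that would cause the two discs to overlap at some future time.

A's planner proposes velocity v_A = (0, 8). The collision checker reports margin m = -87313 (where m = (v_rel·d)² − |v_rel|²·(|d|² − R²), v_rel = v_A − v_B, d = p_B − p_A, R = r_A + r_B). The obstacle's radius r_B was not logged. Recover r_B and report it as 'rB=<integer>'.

m = -87313
d = (13, 19);  v_rel = (-5, 16),  |v_rel|² = 281
v_rel×d = (-5)·(19) − (16)·(13) = -303
since m = R²·281 − (-303)²:  R² = (91809 + -87313) / 281 = 16
R = √16 = 4  ⇒  r_B = 4 − 2 = 2

rB=2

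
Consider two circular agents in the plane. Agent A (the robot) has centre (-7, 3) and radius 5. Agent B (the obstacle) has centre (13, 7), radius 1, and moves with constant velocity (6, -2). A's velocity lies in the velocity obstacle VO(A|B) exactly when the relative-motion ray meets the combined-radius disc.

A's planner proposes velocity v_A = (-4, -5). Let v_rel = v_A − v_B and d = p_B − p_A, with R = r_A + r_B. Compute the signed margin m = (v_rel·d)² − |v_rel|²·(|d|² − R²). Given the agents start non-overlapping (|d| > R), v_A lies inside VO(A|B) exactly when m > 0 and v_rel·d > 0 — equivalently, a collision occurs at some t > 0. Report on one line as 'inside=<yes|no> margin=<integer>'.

d = (20, 4),  |d|² = 416;  R = 5+1 = 6,  c = 416−6² = 380
v_rel = (-10, -3),  |v_rel|² = 109;  v_rel·d = (-10)·(20) + (-3)·(4) = -212
109·t² + 424·t + 380 = 0  ⇒  m = (-212)² − 109·380 = 3524
m = 3524 > 0,  v_rel·d = -212 < 0  ⇒  outside

inside=no margin=3524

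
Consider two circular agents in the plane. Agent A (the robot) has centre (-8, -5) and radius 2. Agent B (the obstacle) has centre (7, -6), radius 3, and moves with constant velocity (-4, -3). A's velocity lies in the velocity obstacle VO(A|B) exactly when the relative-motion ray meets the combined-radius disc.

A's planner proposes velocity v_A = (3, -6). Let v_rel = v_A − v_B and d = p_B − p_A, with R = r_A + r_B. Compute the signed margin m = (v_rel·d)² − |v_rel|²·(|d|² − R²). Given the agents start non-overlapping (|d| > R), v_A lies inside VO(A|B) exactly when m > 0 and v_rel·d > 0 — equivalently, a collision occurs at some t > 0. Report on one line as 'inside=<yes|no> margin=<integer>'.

d = (15, -1),  |d|² = 226;  R = 2+3 = 5,  c = 226−5² = 201
v_rel = (7, -3),  |v_rel|² = 58;  v_rel·d = (7)·(15) + (-3)·(-1) = 108
58·t² − 216·t + 201 = 0  ⇒  m = 108² − 58·201 = 6
m = 6 > 0,  v_rel·d = 108 > 0  ⇒  inside

inside=yes margin=6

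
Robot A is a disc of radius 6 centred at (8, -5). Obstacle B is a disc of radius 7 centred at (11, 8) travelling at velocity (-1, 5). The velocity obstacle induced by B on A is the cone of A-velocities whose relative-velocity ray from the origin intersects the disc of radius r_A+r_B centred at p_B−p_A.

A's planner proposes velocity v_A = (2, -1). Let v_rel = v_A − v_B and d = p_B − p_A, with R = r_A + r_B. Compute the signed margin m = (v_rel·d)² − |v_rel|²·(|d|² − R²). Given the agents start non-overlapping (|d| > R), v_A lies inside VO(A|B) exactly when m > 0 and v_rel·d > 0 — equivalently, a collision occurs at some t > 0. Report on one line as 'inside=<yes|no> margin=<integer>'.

d = (3, 13),  |d|² = 178;  R = 6+7 = 13,  c = 178−13² = 9
v_rel = (3, -6),  |v_rel|² = 45;  v_rel·d = (3)·(3) + (-6)·(13) = -69
45·t² + 138·t + 9 = 0  ⇒  m = (-69)² − 45·9 = 4356
m = 4356 > 0,  v_rel·d = -69 < 0  ⇒  outside

inside=no margin=4356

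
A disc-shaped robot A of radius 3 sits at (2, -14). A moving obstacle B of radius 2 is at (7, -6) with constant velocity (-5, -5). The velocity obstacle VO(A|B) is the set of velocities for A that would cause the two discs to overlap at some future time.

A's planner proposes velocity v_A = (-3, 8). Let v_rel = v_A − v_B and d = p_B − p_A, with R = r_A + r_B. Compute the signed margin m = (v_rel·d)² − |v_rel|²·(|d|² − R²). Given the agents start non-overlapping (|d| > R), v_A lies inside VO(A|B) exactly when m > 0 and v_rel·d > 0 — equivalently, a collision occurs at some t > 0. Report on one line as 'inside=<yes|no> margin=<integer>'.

d = (5, 8),  |d|² = 89;  R = 3+2 = 5,  c = 89−5² = 64
v_rel = (2, 13),  |v_rel|² = 173;  v_rel·d = (2)·(5) + (13)·(8) = 114
173·t² − 228·t + 64 = 0  ⇒  m = 114² − 173·64 = 1924
m = 1924 > 0,  v_rel·d = 114 > 0  ⇒  inside

inside=yes margin=1924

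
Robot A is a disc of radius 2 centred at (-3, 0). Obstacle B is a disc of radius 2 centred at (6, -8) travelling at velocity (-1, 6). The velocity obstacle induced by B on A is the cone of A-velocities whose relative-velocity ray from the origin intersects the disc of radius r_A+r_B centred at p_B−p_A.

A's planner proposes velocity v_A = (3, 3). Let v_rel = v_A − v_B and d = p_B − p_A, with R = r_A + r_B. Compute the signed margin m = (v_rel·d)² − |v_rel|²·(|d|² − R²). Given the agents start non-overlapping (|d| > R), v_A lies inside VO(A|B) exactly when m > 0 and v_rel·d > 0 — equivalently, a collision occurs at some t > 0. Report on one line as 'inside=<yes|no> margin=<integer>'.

d = (9, -8),  |d|² = 145;  R = 2+2 = 4,  c = 145−4² = 129
v_rel = (4, -3),  |v_rel|² = 25;  v_rel·d = (4)·(9) + (-3)·(-8) = 60
25·t² − 120·t + 129 = 0  ⇒  m = 60² − 25·129 = 375
m = 375 > 0,  v_rel·d = 60 > 0  ⇒  inside

inside=yes margin=375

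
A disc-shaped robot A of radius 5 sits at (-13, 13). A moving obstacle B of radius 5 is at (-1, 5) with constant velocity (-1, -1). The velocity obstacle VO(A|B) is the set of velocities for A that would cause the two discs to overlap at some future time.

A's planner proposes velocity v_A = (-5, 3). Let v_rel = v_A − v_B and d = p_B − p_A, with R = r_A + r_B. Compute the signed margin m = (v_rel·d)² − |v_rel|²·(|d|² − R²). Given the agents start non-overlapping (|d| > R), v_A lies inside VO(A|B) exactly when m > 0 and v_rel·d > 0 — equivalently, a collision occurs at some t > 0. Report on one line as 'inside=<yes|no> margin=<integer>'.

d = (12, -8),  |d|² = 208;  R = 5+5 = 10,  c = 208−10² = 108
v_rel = (-4, 4),  |v_rel|² = 32;  v_rel·d = (-4)·(12) + (4)·(-8) = -80
32·t² + 160·t + 108 = 0  ⇒  m = (-80)² − 32·108 = 2944
m = 2944 > 0,  v_rel·d = -80 < 0  ⇒  outside

inside=no margin=2944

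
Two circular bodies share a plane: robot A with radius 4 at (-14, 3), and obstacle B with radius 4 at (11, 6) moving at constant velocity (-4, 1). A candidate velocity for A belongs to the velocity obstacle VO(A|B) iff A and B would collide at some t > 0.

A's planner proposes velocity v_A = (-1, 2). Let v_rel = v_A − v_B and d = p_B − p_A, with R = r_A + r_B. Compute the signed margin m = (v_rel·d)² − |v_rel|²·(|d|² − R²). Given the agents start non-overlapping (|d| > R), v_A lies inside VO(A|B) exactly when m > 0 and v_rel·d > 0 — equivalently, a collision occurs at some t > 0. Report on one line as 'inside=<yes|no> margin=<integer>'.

d = (25, 3),  |d|² = 634;  R = 4+4 = 8,  c = 634−8² = 570
v_rel = (3, 1),  |v_rel|² = 10;  v_rel·d = (3)·(25) + (1)·(3) = 78
10·t² − 156·t + 570 = 0  ⇒  m = 78² − 10·570 = 384
m = 384 > 0,  v_rel·d = 78 > 0  ⇒  inside

inside=yes margin=384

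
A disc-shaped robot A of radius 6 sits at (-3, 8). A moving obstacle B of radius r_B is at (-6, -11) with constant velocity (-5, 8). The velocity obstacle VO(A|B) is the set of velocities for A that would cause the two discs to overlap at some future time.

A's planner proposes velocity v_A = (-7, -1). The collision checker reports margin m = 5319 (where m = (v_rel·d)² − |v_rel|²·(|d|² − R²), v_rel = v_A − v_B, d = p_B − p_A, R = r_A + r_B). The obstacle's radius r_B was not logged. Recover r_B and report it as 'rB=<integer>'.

m = 5319
d = (-3, -19);  v_rel = (-2, -9),  |v_rel|² = 85
v_rel×d = (-2)·(-19) − (-9)·(-3) = 11
since m = R²·85 − 11²:  R² = (121 + 5319) / 85 = 64
R = √64 = 8  ⇒  r_B = 8 − 6 = 2

rB=2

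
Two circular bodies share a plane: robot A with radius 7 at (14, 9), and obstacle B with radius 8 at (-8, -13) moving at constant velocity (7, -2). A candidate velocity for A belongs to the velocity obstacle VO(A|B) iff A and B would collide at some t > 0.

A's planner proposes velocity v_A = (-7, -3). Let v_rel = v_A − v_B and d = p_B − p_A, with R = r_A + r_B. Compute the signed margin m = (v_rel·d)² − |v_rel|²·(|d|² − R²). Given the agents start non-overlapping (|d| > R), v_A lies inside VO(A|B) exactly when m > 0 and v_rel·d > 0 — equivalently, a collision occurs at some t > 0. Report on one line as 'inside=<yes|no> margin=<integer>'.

d = (-22, -22),  |d|² = 968;  R = 7+8 = 15,  c = 968−15² = 743
v_rel = (-14, -1),  |v_rel|² = 197;  v_rel·d = (-14)·(-22) + (-1)·(-22) = 330
197·t² − 660·t + 743 = 0  ⇒  m = 330² − 197·743 = -37471
m = -37471 < 0,  v_rel·d = 330 > 0  ⇒  outside

inside=no margin=-37471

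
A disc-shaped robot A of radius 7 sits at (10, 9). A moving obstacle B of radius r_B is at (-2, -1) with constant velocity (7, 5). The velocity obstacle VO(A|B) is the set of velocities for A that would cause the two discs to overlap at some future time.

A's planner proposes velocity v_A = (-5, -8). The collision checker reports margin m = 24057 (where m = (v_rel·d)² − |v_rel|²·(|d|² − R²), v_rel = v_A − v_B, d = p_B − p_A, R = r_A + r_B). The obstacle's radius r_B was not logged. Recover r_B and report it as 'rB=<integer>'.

m = 24057
d = (-12, -10);  v_rel = (-12, -13),  |v_rel|² = 313
v_rel×d = (-12)·(-10) − (-13)·(-12) = -36
since m = R²·313 − (-36)²:  R² = (1296 + 24057) / 313 = 81
R = √81 = 9  ⇒  r_B = 9 − 7 = 2

rB=2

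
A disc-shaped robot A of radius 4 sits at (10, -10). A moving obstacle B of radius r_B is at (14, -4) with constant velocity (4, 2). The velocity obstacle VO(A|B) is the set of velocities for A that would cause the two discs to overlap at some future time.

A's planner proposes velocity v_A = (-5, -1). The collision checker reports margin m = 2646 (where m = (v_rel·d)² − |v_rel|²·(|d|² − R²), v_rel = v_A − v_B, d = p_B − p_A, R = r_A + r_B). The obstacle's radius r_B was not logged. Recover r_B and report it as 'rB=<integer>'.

m = 2646
d = (4, 6);  v_rel = (-9, -3),  |v_rel|² = 90
v_rel×d = (-9)·(6) − (-3)·(4) = -42
since m = R²·90 − (-42)²:  R² = (1764 + 2646) / 90 = 49
R = √49 = 7  ⇒  r_B = 7 − 4 = 3

rB=3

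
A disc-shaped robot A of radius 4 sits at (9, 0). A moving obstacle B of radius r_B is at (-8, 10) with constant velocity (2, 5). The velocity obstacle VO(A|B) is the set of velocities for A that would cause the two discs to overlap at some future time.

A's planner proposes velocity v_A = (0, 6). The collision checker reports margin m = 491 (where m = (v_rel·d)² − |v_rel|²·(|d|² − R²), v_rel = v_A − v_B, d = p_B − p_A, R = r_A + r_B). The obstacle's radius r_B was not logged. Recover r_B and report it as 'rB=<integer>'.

m = 491
d = (-17, 10);  v_rel = (-2, 1),  |v_rel|² = 5
v_rel×d = (-2)·(10) − (1)·(-17) = -3
since m = R²·5 − (-3)²:  R² = (9 + 491) / 5 = 100
R = √100 = 10  ⇒  r_B = 10 − 4 = 6

rB=6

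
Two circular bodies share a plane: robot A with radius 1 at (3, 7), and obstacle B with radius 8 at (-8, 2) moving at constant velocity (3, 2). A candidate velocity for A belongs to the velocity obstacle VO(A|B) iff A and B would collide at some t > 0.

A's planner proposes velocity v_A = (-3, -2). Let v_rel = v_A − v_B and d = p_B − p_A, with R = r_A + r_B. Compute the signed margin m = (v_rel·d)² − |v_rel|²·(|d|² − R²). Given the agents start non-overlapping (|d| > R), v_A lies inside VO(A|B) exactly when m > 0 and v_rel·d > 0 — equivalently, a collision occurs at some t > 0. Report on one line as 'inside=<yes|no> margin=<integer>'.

d = (-11, -5),  |d|² = 146;  R = 1+8 = 9,  c = 146−9² = 65
v_rel = (-6, -4),  |v_rel|² = 52;  v_rel·d = (-6)·(-11) + (-4)·(-5) = 86
52·t² − 172·t + 65 = 0  ⇒  m = 86² − 52·65 = 4016
m = 4016 > 0,  v_rel·d = 86 > 0  ⇒  inside

inside=yes margin=4016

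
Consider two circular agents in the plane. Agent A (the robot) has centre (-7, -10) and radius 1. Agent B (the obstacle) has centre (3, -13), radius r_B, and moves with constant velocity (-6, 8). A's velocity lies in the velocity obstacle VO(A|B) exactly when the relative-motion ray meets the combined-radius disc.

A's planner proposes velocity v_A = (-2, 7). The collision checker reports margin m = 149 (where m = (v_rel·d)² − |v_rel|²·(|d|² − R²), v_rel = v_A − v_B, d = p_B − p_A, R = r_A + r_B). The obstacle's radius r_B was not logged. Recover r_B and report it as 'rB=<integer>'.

m = 149
d = (10, -3);  v_rel = (4, -1),  |v_rel|² = 17
v_rel×d = (4)·(-3) − (-1)·(10) = -2
since m = R²·17 − (-2)²:  R² = (4 + 149) / 17 = 9
R = √9 = 3  ⇒  r_B = 3 − 1 = 2

rB=2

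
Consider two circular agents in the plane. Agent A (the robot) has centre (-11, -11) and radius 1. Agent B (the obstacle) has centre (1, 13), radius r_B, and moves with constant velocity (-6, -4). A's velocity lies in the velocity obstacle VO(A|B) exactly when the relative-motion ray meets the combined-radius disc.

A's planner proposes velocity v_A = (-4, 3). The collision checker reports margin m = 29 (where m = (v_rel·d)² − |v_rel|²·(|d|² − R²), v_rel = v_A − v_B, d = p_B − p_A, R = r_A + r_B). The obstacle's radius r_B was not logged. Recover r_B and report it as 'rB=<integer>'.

m = 29
d = (12, 24);  v_rel = (2, 7),  |v_rel|² = 53
v_rel×d = (2)·(24) − (7)·(12) = -36
since m = R²·53 − (-36)²:  R² = (1296 + 29) / 53 = 25
R = √25 = 5  ⇒  r_B = 5 − 1 = 4

rB=4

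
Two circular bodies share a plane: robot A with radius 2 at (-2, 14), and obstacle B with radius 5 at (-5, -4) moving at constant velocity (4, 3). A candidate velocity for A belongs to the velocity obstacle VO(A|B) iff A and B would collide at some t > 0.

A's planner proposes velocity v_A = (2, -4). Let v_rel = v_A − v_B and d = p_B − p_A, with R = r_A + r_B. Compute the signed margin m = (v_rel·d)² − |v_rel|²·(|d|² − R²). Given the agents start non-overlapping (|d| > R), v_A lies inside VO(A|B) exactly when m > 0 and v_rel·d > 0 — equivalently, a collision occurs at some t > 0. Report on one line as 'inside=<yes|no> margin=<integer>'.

d = (-3, -18),  |d|² = 333;  R = 2+5 = 7,  c = 333−7² = 284
v_rel = (-2, -7),  |v_rel|² = 53;  v_rel·d = (-2)·(-3) + (-7)·(-18) = 132
53·t² − 264·t + 284 = 0  ⇒  m = 132² − 53·284 = 2372
m = 2372 > 0,  v_rel·d = 132 > 0  ⇒  inside

inside=yes margin=2372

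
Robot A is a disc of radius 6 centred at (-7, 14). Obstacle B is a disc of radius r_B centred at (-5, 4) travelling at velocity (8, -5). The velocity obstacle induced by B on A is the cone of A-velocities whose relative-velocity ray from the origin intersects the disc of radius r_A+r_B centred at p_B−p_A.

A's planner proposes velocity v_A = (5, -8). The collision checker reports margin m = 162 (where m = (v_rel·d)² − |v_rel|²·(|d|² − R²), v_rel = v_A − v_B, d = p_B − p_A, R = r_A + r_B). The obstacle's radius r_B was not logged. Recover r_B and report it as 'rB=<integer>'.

m = 162
d = (2, -10);  v_rel = (-3, -3),  |v_rel|² = 18
v_rel×d = (-3)·(-10) − (-3)·(2) = 36
since m = R²·18 − 36²:  R² = (1296 + 162) / 18 = 81
R = √81 = 9  ⇒  r_B = 9 − 6 = 3

rB=3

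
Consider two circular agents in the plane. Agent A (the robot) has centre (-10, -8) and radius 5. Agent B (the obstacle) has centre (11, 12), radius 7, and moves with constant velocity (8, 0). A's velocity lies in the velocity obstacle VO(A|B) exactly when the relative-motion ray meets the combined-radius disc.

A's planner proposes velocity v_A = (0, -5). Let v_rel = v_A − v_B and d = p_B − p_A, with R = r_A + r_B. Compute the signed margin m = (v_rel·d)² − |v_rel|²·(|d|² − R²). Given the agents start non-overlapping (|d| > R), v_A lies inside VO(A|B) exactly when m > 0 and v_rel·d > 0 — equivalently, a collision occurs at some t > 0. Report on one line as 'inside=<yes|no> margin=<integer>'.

d = (21, 20),  |d|² = 841;  R = 5+7 = 12,  c = 841−12² = 697
v_rel = (-8, -5),  |v_rel|² = 89;  v_rel·d = (-8)·(21) + (-5)·(20) = -268
89·t² + 536·t + 697 = 0  ⇒  m = (-268)² − 89·697 = 9791
m = 9791 > 0,  v_rel·d = -268 < 0  ⇒  outside

inside=no margin=9791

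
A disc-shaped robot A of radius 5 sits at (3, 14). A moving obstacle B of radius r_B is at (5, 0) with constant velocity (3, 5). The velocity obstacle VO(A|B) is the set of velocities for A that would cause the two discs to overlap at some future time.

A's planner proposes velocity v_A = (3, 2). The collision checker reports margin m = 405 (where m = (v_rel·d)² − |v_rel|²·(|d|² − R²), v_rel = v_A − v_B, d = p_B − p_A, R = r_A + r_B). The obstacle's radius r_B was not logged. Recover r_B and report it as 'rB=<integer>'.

m = 405
d = (2, -14);  v_rel = (0, -3),  |v_rel|² = 9
v_rel×d = (0)·(-14) − (-3)·(2) = 6
since m = R²·9 − 6²:  R² = (36 + 405) / 9 = 49
R = √49 = 7  ⇒  r_B = 7 − 5 = 2

rB=2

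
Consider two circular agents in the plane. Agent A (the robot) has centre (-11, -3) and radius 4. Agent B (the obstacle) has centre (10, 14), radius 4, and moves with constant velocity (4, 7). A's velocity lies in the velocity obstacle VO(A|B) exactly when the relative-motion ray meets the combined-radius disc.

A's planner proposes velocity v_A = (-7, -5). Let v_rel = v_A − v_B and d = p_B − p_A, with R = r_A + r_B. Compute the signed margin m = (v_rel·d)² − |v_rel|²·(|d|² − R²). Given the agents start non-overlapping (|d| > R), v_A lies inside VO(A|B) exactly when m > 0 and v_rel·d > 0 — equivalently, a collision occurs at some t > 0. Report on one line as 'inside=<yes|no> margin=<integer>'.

d = (21, 17),  |d|² = 730;  R = 4+4 = 8,  c = 730−8² = 666
v_rel = (-11, -12),  |v_rel|² = 265;  v_rel·d = (-11)·(21) + (-12)·(17) = -435
265·t² + 870·t + 666 = 0  ⇒  m = (-435)² − 265·666 = 12735
m = 12735 > 0,  v_rel·d = -435 < 0  ⇒  outside

inside=no margin=12735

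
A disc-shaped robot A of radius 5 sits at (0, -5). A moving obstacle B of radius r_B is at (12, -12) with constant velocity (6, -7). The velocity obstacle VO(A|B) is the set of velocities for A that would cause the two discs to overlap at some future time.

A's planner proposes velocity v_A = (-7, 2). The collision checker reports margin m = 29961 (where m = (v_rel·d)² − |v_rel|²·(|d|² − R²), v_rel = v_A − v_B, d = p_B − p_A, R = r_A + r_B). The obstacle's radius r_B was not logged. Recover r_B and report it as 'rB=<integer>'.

m = 29961
d = (12, -7);  v_rel = (-13, 9),  |v_rel|² = 250
v_rel×d = (-13)·(-7) − (9)·(12) = -17
since m = R²·250 − (-17)²:  R² = (289 + 29961) / 250 = 121
R = √121 = 11  ⇒  r_B = 11 − 5 = 6

rB=6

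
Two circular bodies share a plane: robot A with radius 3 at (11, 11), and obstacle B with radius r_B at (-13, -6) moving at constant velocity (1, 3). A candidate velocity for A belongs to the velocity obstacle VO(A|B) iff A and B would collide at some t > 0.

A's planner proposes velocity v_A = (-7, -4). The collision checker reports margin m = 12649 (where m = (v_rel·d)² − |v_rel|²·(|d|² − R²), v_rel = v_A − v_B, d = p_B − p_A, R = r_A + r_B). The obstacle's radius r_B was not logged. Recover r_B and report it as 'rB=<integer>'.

m = 12649
d = (-24, -17);  v_rel = (-8, -7),  |v_rel|² = 113
v_rel×d = (-8)·(-17) − (-7)·(-24) = -32
since m = R²·113 − (-32)²:  R² = (1024 + 12649) / 113 = 121
R = √121 = 11  ⇒  r_B = 11 − 3 = 8

rB=8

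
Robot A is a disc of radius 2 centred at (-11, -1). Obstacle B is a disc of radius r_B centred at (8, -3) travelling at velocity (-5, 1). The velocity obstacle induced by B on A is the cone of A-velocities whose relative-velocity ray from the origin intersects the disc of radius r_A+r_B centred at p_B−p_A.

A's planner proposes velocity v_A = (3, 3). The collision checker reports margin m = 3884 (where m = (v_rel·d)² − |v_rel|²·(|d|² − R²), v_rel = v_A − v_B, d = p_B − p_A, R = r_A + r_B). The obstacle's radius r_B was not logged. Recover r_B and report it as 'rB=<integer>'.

m = 3884
d = (19, -2);  v_rel = (8, 2),  |v_rel|² = 68
v_rel×d = (8)·(-2) − (2)·(19) = -54
since m = R²·68 − (-54)²:  R² = (2916 + 3884) / 68 = 100
R = √100 = 10  ⇒  r_B = 10 − 2 = 8

rB=8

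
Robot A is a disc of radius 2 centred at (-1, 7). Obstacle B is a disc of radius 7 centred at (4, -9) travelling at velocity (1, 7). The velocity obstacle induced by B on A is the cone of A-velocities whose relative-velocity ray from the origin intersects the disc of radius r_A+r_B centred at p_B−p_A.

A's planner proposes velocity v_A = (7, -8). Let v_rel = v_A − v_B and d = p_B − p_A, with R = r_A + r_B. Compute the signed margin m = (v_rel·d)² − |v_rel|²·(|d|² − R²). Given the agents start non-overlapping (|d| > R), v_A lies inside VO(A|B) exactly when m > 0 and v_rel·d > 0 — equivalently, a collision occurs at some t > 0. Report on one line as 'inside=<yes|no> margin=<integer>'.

d = (5, -16),  |d|² = 281;  R = 2+7 = 9,  c = 281−9² = 200
v_rel = (6, -15),  |v_rel|² = 261;  v_rel·d = (6)·(5) + (-15)·(-16) = 270
261·t² − 540·t + 200 = 0  ⇒  m = 270² − 261·200 = 20700
m = 20700 > 0,  v_rel·d = 270 > 0  ⇒  inside

inside=yes margin=20700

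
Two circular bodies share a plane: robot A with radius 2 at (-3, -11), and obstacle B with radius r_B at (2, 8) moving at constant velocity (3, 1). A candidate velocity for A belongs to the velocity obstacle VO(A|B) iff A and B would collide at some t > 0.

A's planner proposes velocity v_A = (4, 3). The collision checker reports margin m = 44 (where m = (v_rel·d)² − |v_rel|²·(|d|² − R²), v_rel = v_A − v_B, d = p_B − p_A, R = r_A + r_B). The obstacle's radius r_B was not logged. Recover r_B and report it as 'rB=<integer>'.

m = 44
d = (5, 19);  v_rel = (1, 2),  |v_rel|² = 5
v_rel×d = (1)·(19) − (2)·(5) = 9
since m = R²·5 − 9²:  R² = (81 + 44) / 5 = 25
R = √25 = 5  ⇒  r_B = 5 − 2 = 3

rB=3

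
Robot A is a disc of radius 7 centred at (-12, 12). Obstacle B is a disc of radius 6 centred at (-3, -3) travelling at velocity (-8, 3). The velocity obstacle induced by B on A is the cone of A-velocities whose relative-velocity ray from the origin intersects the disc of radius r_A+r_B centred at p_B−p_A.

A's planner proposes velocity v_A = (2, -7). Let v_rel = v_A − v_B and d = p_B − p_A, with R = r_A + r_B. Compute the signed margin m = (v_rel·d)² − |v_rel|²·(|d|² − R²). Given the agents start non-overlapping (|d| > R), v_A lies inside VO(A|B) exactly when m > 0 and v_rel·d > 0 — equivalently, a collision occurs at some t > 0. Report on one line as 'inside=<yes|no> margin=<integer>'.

d = (9, -15),  |d|² = 306;  R = 7+6 = 13,  c = 306−13² = 137
v_rel = (10, -10),  |v_rel|² = 200;  v_rel·d = (10)·(9) + (-10)·(-15) = 240
200·t² − 480·t + 137 = 0  ⇒  m = 240² − 200·137 = 30200
m = 30200 > 0,  v_rel·d = 240 > 0  ⇒  inside

inside=yes margin=30200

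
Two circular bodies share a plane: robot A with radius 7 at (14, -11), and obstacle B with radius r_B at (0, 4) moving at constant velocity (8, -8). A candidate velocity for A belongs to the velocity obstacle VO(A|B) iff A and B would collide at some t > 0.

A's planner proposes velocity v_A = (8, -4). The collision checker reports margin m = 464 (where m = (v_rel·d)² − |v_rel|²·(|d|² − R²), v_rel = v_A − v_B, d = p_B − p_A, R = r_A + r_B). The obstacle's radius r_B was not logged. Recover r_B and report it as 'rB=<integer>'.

m = 464
d = (-14, 15);  v_rel = (0, 4),  |v_rel|² = 16
v_rel×d = (0)·(15) − (4)·(-14) = 56
since m = R²·16 − 56²:  R² = (3136 + 464) / 16 = 225
R = √225 = 15  ⇒  r_B = 15 − 7 = 8

rB=8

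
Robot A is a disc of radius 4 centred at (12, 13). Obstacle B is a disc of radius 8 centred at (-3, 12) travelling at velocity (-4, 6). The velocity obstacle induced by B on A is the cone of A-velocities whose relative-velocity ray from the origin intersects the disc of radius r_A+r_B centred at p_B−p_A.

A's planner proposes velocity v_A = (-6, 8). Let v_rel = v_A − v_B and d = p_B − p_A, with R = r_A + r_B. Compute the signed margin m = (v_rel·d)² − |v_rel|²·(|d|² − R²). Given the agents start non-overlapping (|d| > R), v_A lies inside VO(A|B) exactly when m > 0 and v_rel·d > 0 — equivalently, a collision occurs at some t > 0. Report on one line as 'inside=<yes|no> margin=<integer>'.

d = (-15, -1),  |d|² = 226;  R = 4+8 = 12,  c = 226−12² = 82
v_rel = (-2, 2),  |v_rel|² = 8;  v_rel·d = (-2)·(-15) + (2)·(-1) = 28
8·t² − 56·t + 82 = 0  ⇒  m = 28² − 8·82 = 128
m = 128 > 0,  v_rel·d = 28 > 0  ⇒  inside

inside=yes margin=128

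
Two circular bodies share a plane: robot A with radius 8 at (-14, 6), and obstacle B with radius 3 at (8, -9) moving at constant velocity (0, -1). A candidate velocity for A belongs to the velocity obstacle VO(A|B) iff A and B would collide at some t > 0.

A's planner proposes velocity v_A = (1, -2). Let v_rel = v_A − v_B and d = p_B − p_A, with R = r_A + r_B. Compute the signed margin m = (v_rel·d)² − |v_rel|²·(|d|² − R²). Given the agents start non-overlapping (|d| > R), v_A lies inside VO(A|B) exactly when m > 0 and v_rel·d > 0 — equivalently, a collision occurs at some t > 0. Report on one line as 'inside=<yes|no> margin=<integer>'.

d = (22, -15),  |d|² = 709;  R = 8+3 = 11,  c = 709−11² = 588
v_rel = (1, -1),  |v_rel|² = 2;  v_rel·d = (1)·(22) + (-1)·(-15) = 37
2·t² − 74·t + 588 = 0  ⇒  m = 37² − 2·588 = 193
m = 193 > 0,  v_rel·d = 37 > 0  ⇒  inside

inside=yes margin=193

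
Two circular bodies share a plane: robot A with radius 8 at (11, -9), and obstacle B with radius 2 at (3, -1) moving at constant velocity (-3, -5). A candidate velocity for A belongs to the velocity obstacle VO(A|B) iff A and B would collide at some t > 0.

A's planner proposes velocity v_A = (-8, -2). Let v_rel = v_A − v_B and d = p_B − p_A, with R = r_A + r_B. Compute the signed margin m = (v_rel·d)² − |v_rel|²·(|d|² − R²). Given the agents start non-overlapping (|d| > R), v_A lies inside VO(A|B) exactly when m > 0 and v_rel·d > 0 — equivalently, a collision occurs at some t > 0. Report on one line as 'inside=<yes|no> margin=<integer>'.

d = (-8, 8),  |d|² = 128;  R = 8+2 = 10,  c = 128−10² = 28
v_rel = (-5, 3),  |v_rel|² = 34;  v_rel·d = (-5)·(-8) + (3)·(8) = 64
34·t² − 128·t + 28 = 0  ⇒  m = 64² − 34·28 = 3144
m = 3144 > 0,  v_rel·d = 64 > 0  ⇒  inside

inside=yes margin=3144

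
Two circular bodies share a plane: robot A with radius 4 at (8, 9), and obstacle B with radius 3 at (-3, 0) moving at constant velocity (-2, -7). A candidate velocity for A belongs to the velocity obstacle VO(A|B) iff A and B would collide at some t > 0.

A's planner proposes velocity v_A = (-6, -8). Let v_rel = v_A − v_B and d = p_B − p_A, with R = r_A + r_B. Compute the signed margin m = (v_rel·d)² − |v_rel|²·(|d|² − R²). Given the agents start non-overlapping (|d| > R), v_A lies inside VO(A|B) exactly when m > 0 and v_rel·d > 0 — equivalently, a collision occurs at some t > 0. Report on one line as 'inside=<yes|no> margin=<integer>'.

d = (-11, -9),  |d|² = 202;  R = 4+3 = 7,  c = 202−7² = 153
v_rel = (-4, -1),  |v_rel|² = 17;  v_rel·d = (-4)·(-11) + (-1)·(-9) = 53
17·t² − 106·t + 153 = 0  ⇒  m = 53² − 17·153 = 208
m = 208 > 0,  v_rel·d = 53 > 0  ⇒  inside

inside=yes margin=208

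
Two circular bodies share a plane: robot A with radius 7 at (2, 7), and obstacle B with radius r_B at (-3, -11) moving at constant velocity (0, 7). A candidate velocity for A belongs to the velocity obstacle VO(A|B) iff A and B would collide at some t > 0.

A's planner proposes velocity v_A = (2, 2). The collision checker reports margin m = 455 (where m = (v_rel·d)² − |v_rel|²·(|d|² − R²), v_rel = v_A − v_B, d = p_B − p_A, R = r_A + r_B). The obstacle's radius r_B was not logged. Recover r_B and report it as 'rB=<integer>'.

m = 455
d = (-5, -18);  v_rel = (2, -5),  |v_rel|² = 29
v_rel×d = (2)·(-18) − (-5)·(-5) = -61
since m = R²·29 − (-61)²:  R² = (3721 + 455) / 29 = 144
R = √144 = 12  ⇒  r_B = 12 − 7 = 5

rB=5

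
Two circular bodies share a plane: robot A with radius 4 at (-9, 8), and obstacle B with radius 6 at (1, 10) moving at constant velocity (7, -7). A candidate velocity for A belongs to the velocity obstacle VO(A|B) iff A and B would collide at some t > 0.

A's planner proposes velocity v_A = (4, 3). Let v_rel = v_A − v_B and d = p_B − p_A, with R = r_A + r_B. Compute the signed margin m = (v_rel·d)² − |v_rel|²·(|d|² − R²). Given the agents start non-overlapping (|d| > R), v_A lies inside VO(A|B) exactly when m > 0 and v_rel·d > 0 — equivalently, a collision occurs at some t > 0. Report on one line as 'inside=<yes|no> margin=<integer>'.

d = (10, 2),  |d|² = 104;  R = 4+6 = 10,  c = 104−10² = 4
v_rel = (-3, 10),  |v_rel|² = 109;  v_rel·d = (-3)·(10) + (10)·(2) = -10
109·t² + 20·t + 4 = 0  ⇒  m = (-10)² − 109·4 = -336
m = -336 < 0,  v_rel·d = -10 < 0  ⇒  outside

inside=no margin=-336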